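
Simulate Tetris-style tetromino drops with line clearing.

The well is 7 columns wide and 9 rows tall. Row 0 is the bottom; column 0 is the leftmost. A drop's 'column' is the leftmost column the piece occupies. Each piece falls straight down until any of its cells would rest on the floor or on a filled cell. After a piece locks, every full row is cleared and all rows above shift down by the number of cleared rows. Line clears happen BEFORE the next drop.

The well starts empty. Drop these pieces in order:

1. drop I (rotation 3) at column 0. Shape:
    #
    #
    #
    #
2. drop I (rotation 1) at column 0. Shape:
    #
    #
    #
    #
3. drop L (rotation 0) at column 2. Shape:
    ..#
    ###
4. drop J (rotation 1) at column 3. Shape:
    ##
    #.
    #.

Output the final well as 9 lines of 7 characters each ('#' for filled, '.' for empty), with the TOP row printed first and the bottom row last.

Answer: .......
#......
#......
#......
#......
#..##..
#..#...
#..##..
#.###..

Derivation:
Drop 1: I rot3 at col 0 lands with bottom-row=0; cleared 0 line(s) (total 0); column heights now [4 0 0 0 0 0 0], max=4
Drop 2: I rot1 at col 0 lands with bottom-row=4; cleared 0 line(s) (total 0); column heights now [8 0 0 0 0 0 0], max=8
Drop 3: L rot0 at col 2 lands with bottom-row=0; cleared 0 line(s) (total 0); column heights now [8 0 1 1 2 0 0], max=8
Drop 4: J rot1 at col 3 lands with bottom-row=1; cleared 0 line(s) (total 0); column heights now [8 0 1 4 4 0 0], max=8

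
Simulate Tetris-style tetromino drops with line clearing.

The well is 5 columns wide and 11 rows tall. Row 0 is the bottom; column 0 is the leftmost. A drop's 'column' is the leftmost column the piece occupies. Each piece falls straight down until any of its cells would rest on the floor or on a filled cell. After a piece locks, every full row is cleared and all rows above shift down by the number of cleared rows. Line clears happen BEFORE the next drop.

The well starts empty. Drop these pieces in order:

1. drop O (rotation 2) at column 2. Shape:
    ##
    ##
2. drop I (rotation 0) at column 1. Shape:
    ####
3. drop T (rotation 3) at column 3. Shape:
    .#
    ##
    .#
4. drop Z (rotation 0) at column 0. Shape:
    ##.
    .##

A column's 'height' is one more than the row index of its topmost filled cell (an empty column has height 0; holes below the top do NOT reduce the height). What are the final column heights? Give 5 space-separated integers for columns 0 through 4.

Answer: 5 5 4 5 6

Derivation:
Drop 1: O rot2 at col 2 lands with bottom-row=0; cleared 0 line(s) (total 0); column heights now [0 0 2 2 0], max=2
Drop 2: I rot0 at col 1 lands with bottom-row=2; cleared 0 line(s) (total 0); column heights now [0 3 3 3 3], max=3
Drop 3: T rot3 at col 3 lands with bottom-row=3; cleared 0 line(s) (total 0); column heights now [0 3 3 5 6], max=6
Drop 4: Z rot0 at col 0 lands with bottom-row=3; cleared 0 line(s) (total 0); column heights now [5 5 4 5 6], max=6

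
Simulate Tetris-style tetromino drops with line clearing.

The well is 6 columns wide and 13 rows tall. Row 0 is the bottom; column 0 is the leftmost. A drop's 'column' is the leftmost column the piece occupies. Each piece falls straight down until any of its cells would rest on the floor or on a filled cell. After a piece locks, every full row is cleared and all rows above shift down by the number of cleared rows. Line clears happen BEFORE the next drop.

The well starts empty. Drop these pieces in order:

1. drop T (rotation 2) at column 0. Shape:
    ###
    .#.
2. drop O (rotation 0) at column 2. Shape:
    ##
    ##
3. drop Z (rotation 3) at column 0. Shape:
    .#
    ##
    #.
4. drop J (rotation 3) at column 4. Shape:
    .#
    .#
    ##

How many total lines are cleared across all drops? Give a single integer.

Answer: 0

Derivation:
Drop 1: T rot2 at col 0 lands with bottom-row=0; cleared 0 line(s) (total 0); column heights now [2 2 2 0 0 0], max=2
Drop 2: O rot0 at col 2 lands with bottom-row=2; cleared 0 line(s) (total 0); column heights now [2 2 4 4 0 0], max=4
Drop 3: Z rot3 at col 0 lands with bottom-row=2; cleared 0 line(s) (total 0); column heights now [4 5 4 4 0 0], max=5
Drop 4: J rot3 at col 4 lands with bottom-row=0; cleared 0 line(s) (total 0); column heights now [4 5 4 4 1 3], max=5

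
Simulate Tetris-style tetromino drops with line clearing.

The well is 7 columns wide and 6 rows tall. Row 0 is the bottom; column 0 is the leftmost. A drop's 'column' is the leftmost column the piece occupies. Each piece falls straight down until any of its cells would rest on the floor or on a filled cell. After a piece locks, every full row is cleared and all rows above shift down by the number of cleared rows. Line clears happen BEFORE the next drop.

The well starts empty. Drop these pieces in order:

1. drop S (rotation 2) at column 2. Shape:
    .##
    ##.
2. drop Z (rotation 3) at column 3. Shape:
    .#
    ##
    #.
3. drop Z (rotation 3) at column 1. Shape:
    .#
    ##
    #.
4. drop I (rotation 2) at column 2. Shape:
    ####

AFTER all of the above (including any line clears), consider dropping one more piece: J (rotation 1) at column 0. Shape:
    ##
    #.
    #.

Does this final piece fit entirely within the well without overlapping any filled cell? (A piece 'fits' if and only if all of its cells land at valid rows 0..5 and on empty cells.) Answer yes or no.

Drop 1: S rot2 at col 2 lands with bottom-row=0; cleared 0 line(s) (total 0); column heights now [0 0 1 2 2 0 0], max=2
Drop 2: Z rot3 at col 3 lands with bottom-row=2; cleared 0 line(s) (total 0); column heights now [0 0 1 4 5 0 0], max=5
Drop 3: Z rot3 at col 1 lands with bottom-row=0; cleared 0 line(s) (total 0); column heights now [0 2 3 4 5 0 0], max=5
Drop 4: I rot2 at col 2 lands with bottom-row=5; cleared 0 line(s) (total 0); column heights now [0 2 6 6 6 6 0], max=6
Test piece J rot1 at col 0 (width 2): heights before test = [0 2 6 6 6 6 0]; fits = True

Answer: yes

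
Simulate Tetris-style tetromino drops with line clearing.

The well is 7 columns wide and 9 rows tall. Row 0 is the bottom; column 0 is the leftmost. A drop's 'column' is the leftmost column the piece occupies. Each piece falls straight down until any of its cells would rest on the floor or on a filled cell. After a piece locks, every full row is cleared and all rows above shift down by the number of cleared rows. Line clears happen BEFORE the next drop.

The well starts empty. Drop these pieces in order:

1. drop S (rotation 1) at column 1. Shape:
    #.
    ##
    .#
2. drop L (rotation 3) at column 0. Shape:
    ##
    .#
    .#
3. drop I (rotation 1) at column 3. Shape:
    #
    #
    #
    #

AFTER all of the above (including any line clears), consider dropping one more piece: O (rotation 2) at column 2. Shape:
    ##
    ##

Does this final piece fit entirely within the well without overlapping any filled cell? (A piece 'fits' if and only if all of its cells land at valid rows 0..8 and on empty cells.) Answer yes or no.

Answer: yes

Derivation:
Drop 1: S rot1 at col 1 lands with bottom-row=0; cleared 0 line(s) (total 0); column heights now [0 3 2 0 0 0 0], max=3
Drop 2: L rot3 at col 0 lands with bottom-row=3; cleared 0 line(s) (total 0); column heights now [6 6 2 0 0 0 0], max=6
Drop 3: I rot1 at col 3 lands with bottom-row=0; cleared 0 line(s) (total 0); column heights now [6 6 2 4 0 0 0], max=6
Test piece O rot2 at col 2 (width 2): heights before test = [6 6 2 4 0 0 0]; fits = True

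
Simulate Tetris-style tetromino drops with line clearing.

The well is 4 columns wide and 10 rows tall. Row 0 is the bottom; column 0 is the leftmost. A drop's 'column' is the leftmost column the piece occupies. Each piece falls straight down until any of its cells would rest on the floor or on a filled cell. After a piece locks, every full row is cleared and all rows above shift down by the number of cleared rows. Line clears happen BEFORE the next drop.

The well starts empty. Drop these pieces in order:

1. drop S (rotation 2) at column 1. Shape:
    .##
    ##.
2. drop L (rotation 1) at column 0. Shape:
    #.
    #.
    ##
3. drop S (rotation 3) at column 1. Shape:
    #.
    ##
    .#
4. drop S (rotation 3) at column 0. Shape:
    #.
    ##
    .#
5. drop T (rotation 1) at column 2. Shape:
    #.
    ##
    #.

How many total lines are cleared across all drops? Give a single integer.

Drop 1: S rot2 at col 1 lands with bottom-row=0; cleared 0 line(s) (total 0); column heights now [0 1 2 2], max=2
Drop 2: L rot1 at col 0 lands with bottom-row=1; cleared 1 line(s) (total 1); column heights now [3 1 1 0], max=3
Drop 3: S rot3 at col 1 lands with bottom-row=1; cleared 0 line(s) (total 1); column heights now [3 4 3 0], max=4
Drop 4: S rot3 at col 0 lands with bottom-row=4; cleared 0 line(s) (total 1); column heights now [7 6 3 0], max=7
Drop 5: T rot1 at col 2 lands with bottom-row=3; cleared 0 line(s) (total 1); column heights now [7 6 6 5], max=7

Answer: 1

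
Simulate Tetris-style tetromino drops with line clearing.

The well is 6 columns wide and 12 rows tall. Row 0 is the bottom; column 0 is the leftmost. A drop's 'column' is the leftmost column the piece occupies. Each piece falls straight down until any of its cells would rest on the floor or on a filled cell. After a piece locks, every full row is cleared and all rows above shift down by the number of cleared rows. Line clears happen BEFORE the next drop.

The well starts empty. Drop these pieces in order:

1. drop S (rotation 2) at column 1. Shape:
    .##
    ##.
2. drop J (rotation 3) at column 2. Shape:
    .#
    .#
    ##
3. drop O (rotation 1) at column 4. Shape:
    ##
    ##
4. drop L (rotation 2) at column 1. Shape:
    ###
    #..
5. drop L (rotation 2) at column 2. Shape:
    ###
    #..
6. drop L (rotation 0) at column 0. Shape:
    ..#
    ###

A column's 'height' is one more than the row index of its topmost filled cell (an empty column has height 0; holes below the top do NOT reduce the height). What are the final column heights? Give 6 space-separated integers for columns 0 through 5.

Drop 1: S rot2 at col 1 lands with bottom-row=0; cleared 0 line(s) (total 0); column heights now [0 1 2 2 0 0], max=2
Drop 2: J rot3 at col 2 lands with bottom-row=2; cleared 0 line(s) (total 0); column heights now [0 1 3 5 0 0], max=5
Drop 3: O rot1 at col 4 lands with bottom-row=0; cleared 0 line(s) (total 0); column heights now [0 1 3 5 2 2], max=5
Drop 4: L rot2 at col 1 lands with bottom-row=4; cleared 0 line(s) (total 0); column heights now [0 6 6 6 2 2], max=6
Drop 5: L rot2 at col 2 lands with bottom-row=6; cleared 0 line(s) (total 0); column heights now [0 6 8 8 8 2], max=8
Drop 6: L rot0 at col 0 lands with bottom-row=8; cleared 0 line(s) (total 0); column heights now [9 9 10 8 8 2], max=10

Answer: 9 9 10 8 8 2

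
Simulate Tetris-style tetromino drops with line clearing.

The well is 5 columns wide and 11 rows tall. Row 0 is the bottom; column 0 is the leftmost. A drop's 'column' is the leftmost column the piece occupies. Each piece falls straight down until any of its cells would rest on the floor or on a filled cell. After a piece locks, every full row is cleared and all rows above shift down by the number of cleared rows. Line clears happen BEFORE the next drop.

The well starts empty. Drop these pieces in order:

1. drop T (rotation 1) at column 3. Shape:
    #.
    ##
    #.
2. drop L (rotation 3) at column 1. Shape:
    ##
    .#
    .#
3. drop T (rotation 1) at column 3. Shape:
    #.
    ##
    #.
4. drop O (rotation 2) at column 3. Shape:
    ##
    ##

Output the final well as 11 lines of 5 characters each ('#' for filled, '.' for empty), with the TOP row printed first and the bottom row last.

Answer: .....
.....
.....
...##
...##
...#.
...##
...#.
.###.
..###
..##.

Derivation:
Drop 1: T rot1 at col 3 lands with bottom-row=0; cleared 0 line(s) (total 0); column heights now [0 0 0 3 2], max=3
Drop 2: L rot3 at col 1 lands with bottom-row=0; cleared 0 line(s) (total 0); column heights now [0 3 3 3 2], max=3
Drop 3: T rot1 at col 3 lands with bottom-row=3; cleared 0 line(s) (total 0); column heights now [0 3 3 6 5], max=6
Drop 4: O rot2 at col 3 lands with bottom-row=6; cleared 0 line(s) (total 0); column heights now [0 3 3 8 8], max=8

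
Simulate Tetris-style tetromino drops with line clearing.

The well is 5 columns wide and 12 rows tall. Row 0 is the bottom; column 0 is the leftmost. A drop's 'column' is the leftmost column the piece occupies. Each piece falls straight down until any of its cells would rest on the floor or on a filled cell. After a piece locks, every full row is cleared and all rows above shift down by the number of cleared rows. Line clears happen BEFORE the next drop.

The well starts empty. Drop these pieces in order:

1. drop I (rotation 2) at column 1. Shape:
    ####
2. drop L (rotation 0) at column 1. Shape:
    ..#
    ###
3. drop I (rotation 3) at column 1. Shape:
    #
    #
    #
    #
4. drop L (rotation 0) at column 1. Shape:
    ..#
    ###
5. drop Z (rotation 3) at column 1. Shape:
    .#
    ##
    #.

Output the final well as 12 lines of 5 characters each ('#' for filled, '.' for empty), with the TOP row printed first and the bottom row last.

Answer: .....
.....
..#..
.##..
.#.#.
.###.
.#...
.#...
.#...
.#.#.
.###.
.####

Derivation:
Drop 1: I rot2 at col 1 lands with bottom-row=0; cleared 0 line(s) (total 0); column heights now [0 1 1 1 1], max=1
Drop 2: L rot0 at col 1 lands with bottom-row=1; cleared 0 line(s) (total 0); column heights now [0 2 2 3 1], max=3
Drop 3: I rot3 at col 1 lands with bottom-row=2; cleared 0 line(s) (total 0); column heights now [0 6 2 3 1], max=6
Drop 4: L rot0 at col 1 lands with bottom-row=6; cleared 0 line(s) (total 0); column heights now [0 7 7 8 1], max=8
Drop 5: Z rot3 at col 1 lands with bottom-row=7; cleared 0 line(s) (total 0); column heights now [0 9 10 8 1], max=10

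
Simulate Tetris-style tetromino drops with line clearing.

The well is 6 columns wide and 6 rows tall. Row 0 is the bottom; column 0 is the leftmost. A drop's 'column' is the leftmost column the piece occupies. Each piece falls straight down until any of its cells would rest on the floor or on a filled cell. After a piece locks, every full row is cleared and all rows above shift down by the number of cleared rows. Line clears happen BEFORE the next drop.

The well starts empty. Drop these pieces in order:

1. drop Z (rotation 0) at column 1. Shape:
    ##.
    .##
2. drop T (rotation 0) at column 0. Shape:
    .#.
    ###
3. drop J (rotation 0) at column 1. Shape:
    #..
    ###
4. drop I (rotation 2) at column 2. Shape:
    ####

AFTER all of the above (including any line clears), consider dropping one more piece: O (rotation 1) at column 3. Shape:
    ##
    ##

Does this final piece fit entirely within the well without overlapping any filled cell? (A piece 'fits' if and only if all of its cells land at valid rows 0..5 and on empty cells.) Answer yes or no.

Drop 1: Z rot0 at col 1 lands with bottom-row=0; cleared 0 line(s) (total 0); column heights now [0 2 2 1 0 0], max=2
Drop 2: T rot0 at col 0 lands with bottom-row=2; cleared 0 line(s) (total 0); column heights now [3 4 3 1 0 0], max=4
Drop 3: J rot0 at col 1 lands with bottom-row=4; cleared 0 line(s) (total 0); column heights now [3 6 5 5 0 0], max=6
Drop 4: I rot2 at col 2 lands with bottom-row=5; cleared 0 line(s) (total 0); column heights now [3 6 6 6 6 6], max=6
Test piece O rot1 at col 3 (width 2): heights before test = [3 6 6 6 6 6]; fits = False

Answer: no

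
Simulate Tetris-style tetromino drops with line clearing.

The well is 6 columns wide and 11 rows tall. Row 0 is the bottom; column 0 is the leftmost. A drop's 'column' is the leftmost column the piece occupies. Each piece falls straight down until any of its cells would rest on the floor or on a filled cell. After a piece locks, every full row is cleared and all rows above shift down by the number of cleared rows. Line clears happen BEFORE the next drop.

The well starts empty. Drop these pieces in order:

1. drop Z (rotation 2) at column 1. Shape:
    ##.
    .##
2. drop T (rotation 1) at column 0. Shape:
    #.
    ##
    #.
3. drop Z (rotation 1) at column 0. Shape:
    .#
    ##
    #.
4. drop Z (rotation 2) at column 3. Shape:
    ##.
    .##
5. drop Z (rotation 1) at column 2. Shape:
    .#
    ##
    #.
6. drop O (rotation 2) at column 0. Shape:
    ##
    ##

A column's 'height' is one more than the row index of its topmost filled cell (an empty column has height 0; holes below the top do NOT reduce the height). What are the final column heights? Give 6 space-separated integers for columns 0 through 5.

Answer: 9 9 4 5 2 1

Derivation:
Drop 1: Z rot2 at col 1 lands with bottom-row=0; cleared 0 line(s) (total 0); column heights now [0 2 2 1 0 0], max=2
Drop 2: T rot1 at col 0 lands with bottom-row=1; cleared 0 line(s) (total 0); column heights now [4 3 2 1 0 0], max=4
Drop 3: Z rot1 at col 0 lands with bottom-row=4; cleared 0 line(s) (total 0); column heights now [6 7 2 1 0 0], max=7
Drop 4: Z rot2 at col 3 lands with bottom-row=0; cleared 0 line(s) (total 0); column heights now [6 7 2 2 2 1], max=7
Drop 5: Z rot1 at col 2 lands with bottom-row=2; cleared 0 line(s) (total 0); column heights now [6 7 4 5 2 1], max=7
Drop 6: O rot2 at col 0 lands with bottom-row=7; cleared 0 line(s) (total 0); column heights now [9 9 4 5 2 1], max=9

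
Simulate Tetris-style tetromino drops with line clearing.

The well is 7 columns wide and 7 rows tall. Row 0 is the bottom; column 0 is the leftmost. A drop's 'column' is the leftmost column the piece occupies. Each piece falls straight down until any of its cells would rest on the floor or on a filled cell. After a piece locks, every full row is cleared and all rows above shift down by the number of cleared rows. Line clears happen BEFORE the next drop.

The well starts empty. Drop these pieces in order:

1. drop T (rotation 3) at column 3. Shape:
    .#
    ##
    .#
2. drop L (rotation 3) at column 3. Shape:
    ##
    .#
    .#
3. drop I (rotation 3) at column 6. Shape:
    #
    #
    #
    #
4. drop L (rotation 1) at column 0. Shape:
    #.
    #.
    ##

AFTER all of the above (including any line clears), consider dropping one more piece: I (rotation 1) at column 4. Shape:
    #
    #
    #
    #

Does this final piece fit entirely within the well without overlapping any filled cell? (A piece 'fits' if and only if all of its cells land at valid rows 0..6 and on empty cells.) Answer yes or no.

Drop 1: T rot3 at col 3 lands with bottom-row=0; cleared 0 line(s) (total 0); column heights now [0 0 0 2 3 0 0], max=3
Drop 2: L rot3 at col 3 lands with bottom-row=3; cleared 0 line(s) (total 0); column heights now [0 0 0 6 6 0 0], max=6
Drop 3: I rot3 at col 6 lands with bottom-row=0; cleared 0 line(s) (total 0); column heights now [0 0 0 6 6 0 4], max=6
Drop 4: L rot1 at col 0 lands with bottom-row=0; cleared 0 line(s) (total 0); column heights now [3 1 0 6 6 0 4], max=6
Test piece I rot1 at col 4 (width 1): heights before test = [3 1 0 6 6 0 4]; fits = False

Answer: no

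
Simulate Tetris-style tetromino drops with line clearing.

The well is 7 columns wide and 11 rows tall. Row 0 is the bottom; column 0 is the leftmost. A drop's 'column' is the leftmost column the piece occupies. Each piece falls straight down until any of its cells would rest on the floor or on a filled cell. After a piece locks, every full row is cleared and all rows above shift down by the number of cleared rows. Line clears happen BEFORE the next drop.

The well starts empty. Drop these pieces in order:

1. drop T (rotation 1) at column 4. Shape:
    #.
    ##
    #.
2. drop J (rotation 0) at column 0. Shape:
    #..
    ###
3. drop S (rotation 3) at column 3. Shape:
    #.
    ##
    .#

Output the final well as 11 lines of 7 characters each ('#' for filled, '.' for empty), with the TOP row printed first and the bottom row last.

Answer: .......
.......
.......
.......
.......
...#...
...##..
....#..
....#..
#...##.
###.#..

Derivation:
Drop 1: T rot1 at col 4 lands with bottom-row=0; cleared 0 line(s) (total 0); column heights now [0 0 0 0 3 2 0], max=3
Drop 2: J rot0 at col 0 lands with bottom-row=0; cleared 0 line(s) (total 0); column heights now [2 1 1 0 3 2 0], max=3
Drop 3: S rot3 at col 3 lands with bottom-row=3; cleared 0 line(s) (total 0); column heights now [2 1 1 6 5 2 0], max=6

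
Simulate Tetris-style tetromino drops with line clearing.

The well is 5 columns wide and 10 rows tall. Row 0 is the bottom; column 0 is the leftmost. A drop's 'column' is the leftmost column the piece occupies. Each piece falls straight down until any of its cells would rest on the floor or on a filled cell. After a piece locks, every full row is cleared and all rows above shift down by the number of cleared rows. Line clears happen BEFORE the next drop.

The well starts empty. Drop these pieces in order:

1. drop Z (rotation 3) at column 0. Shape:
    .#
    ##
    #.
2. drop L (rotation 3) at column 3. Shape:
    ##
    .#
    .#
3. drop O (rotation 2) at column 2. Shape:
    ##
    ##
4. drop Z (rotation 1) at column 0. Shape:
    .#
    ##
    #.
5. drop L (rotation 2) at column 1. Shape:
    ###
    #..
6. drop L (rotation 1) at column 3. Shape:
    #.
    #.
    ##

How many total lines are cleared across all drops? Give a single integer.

Drop 1: Z rot3 at col 0 lands with bottom-row=0; cleared 0 line(s) (total 0); column heights now [2 3 0 0 0], max=3
Drop 2: L rot3 at col 3 lands with bottom-row=0; cleared 0 line(s) (total 0); column heights now [2 3 0 3 3], max=3
Drop 3: O rot2 at col 2 lands with bottom-row=3; cleared 0 line(s) (total 0); column heights now [2 3 5 5 3], max=5
Drop 4: Z rot1 at col 0 lands with bottom-row=2; cleared 0 line(s) (total 0); column heights now [4 5 5 5 3], max=5
Drop 5: L rot2 at col 1 lands with bottom-row=5; cleared 0 line(s) (total 0); column heights now [4 7 7 7 3], max=7
Drop 6: L rot1 at col 3 lands with bottom-row=7; cleared 0 line(s) (total 0); column heights now [4 7 7 10 8], max=10

Answer: 0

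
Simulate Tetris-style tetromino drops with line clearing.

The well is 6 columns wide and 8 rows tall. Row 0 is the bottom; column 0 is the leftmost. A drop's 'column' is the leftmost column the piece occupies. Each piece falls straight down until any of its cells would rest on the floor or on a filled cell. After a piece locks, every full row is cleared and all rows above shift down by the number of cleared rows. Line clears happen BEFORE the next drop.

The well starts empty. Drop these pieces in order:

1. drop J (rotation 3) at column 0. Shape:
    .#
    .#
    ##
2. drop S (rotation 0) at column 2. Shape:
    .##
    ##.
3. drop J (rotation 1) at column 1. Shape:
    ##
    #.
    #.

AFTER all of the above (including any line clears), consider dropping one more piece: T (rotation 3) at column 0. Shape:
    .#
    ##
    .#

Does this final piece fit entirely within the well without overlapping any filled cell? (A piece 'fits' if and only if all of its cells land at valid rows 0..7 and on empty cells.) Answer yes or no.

Drop 1: J rot3 at col 0 lands with bottom-row=0; cleared 0 line(s) (total 0); column heights now [1 3 0 0 0 0], max=3
Drop 2: S rot0 at col 2 lands with bottom-row=0; cleared 0 line(s) (total 0); column heights now [1 3 1 2 2 0], max=3
Drop 3: J rot1 at col 1 lands with bottom-row=3; cleared 0 line(s) (total 0); column heights now [1 6 6 2 2 0], max=6
Test piece T rot3 at col 0 (width 2): heights before test = [1 6 6 2 2 0]; fits = False

Answer: no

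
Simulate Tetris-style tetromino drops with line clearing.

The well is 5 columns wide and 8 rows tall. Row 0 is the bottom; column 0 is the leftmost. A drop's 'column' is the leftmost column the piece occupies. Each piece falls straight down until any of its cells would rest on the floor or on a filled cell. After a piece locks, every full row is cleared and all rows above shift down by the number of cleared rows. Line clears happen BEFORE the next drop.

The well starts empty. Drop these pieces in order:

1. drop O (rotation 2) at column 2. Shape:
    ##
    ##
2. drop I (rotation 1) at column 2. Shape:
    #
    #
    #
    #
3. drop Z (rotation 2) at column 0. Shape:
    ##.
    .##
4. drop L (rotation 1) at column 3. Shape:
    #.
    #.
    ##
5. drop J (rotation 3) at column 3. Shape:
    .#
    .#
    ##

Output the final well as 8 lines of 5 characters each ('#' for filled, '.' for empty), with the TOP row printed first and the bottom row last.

Drop 1: O rot2 at col 2 lands with bottom-row=0; cleared 0 line(s) (total 0); column heights now [0 0 2 2 0], max=2
Drop 2: I rot1 at col 2 lands with bottom-row=2; cleared 0 line(s) (total 0); column heights now [0 0 6 2 0], max=6
Drop 3: Z rot2 at col 0 lands with bottom-row=6; cleared 0 line(s) (total 0); column heights now [8 8 7 2 0], max=8
Drop 4: L rot1 at col 3 lands with bottom-row=2; cleared 0 line(s) (total 0); column heights now [8 8 7 5 3], max=8
Drop 5: J rot3 at col 3 lands with bottom-row=5; cleared 0 line(s) (total 0); column heights now [8 8 7 6 8], max=8

Answer: ##..#
.##.#
..###
..##.
..##.
..###
..##.
..##.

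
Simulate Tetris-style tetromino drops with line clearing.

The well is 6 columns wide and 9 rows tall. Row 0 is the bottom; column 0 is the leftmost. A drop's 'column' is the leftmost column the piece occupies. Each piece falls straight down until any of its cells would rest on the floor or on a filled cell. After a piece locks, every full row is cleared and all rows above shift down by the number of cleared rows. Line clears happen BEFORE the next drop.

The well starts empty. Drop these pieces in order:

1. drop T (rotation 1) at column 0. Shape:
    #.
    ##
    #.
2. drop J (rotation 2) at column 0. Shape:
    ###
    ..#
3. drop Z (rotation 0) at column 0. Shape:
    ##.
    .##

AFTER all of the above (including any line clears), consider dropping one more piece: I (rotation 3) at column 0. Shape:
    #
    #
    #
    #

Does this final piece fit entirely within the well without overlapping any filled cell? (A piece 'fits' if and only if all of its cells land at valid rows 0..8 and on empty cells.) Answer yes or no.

Answer: no

Derivation:
Drop 1: T rot1 at col 0 lands with bottom-row=0; cleared 0 line(s) (total 0); column heights now [3 2 0 0 0 0], max=3
Drop 2: J rot2 at col 0 lands with bottom-row=2; cleared 0 line(s) (total 0); column heights now [4 4 4 0 0 0], max=4
Drop 3: Z rot0 at col 0 lands with bottom-row=4; cleared 0 line(s) (total 0); column heights now [6 6 5 0 0 0], max=6
Test piece I rot3 at col 0 (width 1): heights before test = [6 6 5 0 0 0]; fits = False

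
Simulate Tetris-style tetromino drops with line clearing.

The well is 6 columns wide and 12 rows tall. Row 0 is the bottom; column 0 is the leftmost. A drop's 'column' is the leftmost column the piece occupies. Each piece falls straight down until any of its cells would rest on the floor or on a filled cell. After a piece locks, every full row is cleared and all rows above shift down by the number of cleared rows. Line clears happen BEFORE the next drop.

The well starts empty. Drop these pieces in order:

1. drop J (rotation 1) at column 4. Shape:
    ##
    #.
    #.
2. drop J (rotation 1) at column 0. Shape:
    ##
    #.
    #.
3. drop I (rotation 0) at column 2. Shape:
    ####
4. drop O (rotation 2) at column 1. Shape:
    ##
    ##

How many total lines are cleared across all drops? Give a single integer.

Answer: 0

Derivation:
Drop 1: J rot1 at col 4 lands with bottom-row=0; cleared 0 line(s) (total 0); column heights now [0 0 0 0 3 3], max=3
Drop 2: J rot1 at col 0 lands with bottom-row=0; cleared 0 line(s) (total 0); column heights now [3 3 0 0 3 3], max=3
Drop 3: I rot0 at col 2 lands with bottom-row=3; cleared 0 line(s) (total 0); column heights now [3 3 4 4 4 4], max=4
Drop 4: O rot2 at col 1 lands with bottom-row=4; cleared 0 line(s) (total 0); column heights now [3 6 6 4 4 4], max=6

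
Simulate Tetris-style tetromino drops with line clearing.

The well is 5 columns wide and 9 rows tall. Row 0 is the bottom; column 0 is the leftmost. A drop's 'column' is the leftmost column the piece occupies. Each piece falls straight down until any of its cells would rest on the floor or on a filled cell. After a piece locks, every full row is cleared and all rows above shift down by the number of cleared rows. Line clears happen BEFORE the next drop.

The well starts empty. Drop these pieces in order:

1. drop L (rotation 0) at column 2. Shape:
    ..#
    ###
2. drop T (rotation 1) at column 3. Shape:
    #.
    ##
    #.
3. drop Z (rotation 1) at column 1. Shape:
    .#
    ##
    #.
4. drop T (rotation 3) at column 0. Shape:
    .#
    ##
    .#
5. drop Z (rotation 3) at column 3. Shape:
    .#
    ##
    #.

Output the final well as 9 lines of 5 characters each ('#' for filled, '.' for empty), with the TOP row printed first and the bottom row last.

Drop 1: L rot0 at col 2 lands with bottom-row=0; cleared 0 line(s) (total 0); column heights now [0 0 1 1 2], max=2
Drop 2: T rot1 at col 3 lands with bottom-row=1; cleared 0 line(s) (total 0); column heights now [0 0 1 4 3], max=4
Drop 3: Z rot1 at col 1 lands with bottom-row=0; cleared 0 line(s) (total 0); column heights now [0 2 3 4 3], max=4
Drop 4: T rot3 at col 0 lands with bottom-row=2; cleared 0 line(s) (total 0); column heights now [4 5 3 4 3], max=5
Drop 5: Z rot3 at col 3 lands with bottom-row=4; cleared 0 line(s) (total 0); column heights now [4 5 3 6 7], max=7

Answer: .....
.....
....#
...##
.#.#.
##.#.
.####
.####
.####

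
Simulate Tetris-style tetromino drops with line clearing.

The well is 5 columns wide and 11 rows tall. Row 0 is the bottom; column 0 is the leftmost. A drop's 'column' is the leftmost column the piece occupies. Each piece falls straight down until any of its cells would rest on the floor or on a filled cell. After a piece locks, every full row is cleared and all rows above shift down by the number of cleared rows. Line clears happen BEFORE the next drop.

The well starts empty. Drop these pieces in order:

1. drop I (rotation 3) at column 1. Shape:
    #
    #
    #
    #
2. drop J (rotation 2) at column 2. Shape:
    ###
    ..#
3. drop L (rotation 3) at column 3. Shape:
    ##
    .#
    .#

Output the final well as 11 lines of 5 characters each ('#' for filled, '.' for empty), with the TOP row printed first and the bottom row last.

Answer: .....
.....
.....
.....
.....
.....
...##
.#..#
.#..#
.####
.#..#

Derivation:
Drop 1: I rot3 at col 1 lands with bottom-row=0; cleared 0 line(s) (total 0); column heights now [0 4 0 0 0], max=4
Drop 2: J rot2 at col 2 lands with bottom-row=0; cleared 0 line(s) (total 0); column heights now [0 4 2 2 2], max=4
Drop 3: L rot3 at col 3 lands with bottom-row=2; cleared 0 line(s) (total 0); column heights now [0 4 2 5 5], max=5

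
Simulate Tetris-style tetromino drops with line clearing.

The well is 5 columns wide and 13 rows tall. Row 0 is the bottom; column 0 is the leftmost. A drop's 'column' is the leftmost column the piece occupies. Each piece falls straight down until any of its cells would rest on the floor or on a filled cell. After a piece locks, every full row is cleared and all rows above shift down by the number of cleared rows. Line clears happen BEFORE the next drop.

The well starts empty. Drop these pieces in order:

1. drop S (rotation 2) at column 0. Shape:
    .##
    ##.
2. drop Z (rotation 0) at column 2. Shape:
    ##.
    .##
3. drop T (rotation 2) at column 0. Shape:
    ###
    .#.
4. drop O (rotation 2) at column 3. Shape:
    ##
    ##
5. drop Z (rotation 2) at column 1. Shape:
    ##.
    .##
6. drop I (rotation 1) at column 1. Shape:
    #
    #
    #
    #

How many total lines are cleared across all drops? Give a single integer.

Drop 1: S rot2 at col 0 lands with bottom-row=0; cleared 0 line(s) (total 0); column heights now [1 2 2 0 0], max=2
Drop 2: Z rot0 at col 2 lands with bottom-row=1; cleared 0 line(s) (total 0); column heights now [1 2 3 3 2], max=3
Drop 3: T rot2 at col 0 lands with bottom-row=2; cleared 0 line(s) (total 0); column heights now [4 4 4 3 2], max=4
Drop 4: O rot2 at col 3 lands with bottom-row=3; cleared 1 line(s) (total 1); column heights now [1 3 3 4 4], max=4
Drop 5: Z rot2 at col 1 lands with bottom-row=4; cleared 0 line(s) (total 1); column heights now [1 6 6 5 4], max=6
Drop 6: I rot1 at col 1 lands with bottom-row=6; cleared 0 line(s) (total 1); column heights now [1 10 6 5 4], max=10

Answer: 1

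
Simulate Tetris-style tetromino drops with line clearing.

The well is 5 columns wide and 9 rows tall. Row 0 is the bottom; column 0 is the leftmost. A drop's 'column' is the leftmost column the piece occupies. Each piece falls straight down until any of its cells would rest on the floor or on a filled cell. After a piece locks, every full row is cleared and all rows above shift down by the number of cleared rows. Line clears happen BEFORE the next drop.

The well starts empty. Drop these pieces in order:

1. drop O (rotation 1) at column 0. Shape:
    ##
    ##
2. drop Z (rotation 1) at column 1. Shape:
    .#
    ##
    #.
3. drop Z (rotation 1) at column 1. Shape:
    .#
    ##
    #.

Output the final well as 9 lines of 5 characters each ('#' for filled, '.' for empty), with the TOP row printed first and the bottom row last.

Answer: .....
.....
..#..
.##..
.##..
.##..
.#...
##...
##...

Derivation:
Drop 1: O rot1 at col 0 lands with bottom-row=0; cleared 0 line(s) (total 0); column heights now [2 2 0 0 0], max=2
Drop 2: Z rot1 at col 1 lands with bottom-row=2; cleared 0 line(s) (total 0); column heights now [2 4 5 0 0], max=5
Drop 3: Z rot1 at col 1 lands with bottom-row=4; cleared 0 line(s) (total 0); column heights now [2 6 7 0 0], max=7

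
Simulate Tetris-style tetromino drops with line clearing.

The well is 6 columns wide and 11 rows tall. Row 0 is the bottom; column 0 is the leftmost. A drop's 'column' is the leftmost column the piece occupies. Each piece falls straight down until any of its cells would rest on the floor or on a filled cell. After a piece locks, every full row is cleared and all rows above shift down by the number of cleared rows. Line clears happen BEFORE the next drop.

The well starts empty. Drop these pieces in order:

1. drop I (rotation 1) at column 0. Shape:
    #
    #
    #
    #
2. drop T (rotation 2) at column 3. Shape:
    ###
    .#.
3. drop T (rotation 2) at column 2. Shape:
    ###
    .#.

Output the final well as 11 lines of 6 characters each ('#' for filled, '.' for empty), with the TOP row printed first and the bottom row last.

Drop 1: I rot1 at col 0 lands with bottom-row=0; cleared 0 line(s) (total 0); column heights now [4 0 0 0 0 0], max=4
Drop 2: T rot2 at col 3 lands with bottom-row=0; cleared 0 line(s) (total 0); column heights now [4 0 0 2 2 2], max=4
Drop 3: T rot2 at col 2 lands with bottom-row=2; cleared 0 line(s) (total 0); column heights now [4 0 4 4 4 2], max=4

Answer: ......
......
......
......
......
......
......
#.###.
#..#..
#..###
#...#.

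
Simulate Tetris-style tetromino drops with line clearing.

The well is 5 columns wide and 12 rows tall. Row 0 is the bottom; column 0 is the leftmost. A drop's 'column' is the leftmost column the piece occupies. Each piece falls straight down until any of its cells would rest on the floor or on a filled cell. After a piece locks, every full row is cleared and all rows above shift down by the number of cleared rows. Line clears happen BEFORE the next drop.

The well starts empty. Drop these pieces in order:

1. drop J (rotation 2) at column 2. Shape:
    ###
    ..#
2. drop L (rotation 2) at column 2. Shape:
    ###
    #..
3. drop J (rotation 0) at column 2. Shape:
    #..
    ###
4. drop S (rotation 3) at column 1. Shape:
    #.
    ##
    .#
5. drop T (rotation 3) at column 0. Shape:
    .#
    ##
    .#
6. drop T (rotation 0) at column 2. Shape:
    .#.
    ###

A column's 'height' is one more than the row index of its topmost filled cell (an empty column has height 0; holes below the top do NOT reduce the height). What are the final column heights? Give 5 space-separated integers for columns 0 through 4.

Answer: 11 12 9 10 9

Derivation:
Drop 1: J rot2 at col 2 lands with bottom-row=0; cleared 0 line(s) (total 0); column heights now [0 0 2 2 2], max=2
Drop 2: L rot2 at col 2 lands with bottom-row=2; cleared 0 line(s) (total 0); column heights now [0 0 4 4 4], max=4
Drop 3: J rot0 at col 2 lands with bottom-row=4; cleared 0 line(s) (total 0); column heights now [0 0 6 5 5], max=6
Drop 4: S rot3 at col 1 lands with bottom-row=6; cleared 0 line(s) (total 0); column heights now [0 9 8 5 5], max=9
Drop 5: T rot3 at col 0 lands with bottom-row=9; cleared 0 line(s) (total 0); column heights now [11 12 8 5 5], max=12
Drop 6: T rot0 at col 2 lands with bottom-row=8; cleared 0 line(s) (total 0); column heights now [11 12 9 10 9], max=12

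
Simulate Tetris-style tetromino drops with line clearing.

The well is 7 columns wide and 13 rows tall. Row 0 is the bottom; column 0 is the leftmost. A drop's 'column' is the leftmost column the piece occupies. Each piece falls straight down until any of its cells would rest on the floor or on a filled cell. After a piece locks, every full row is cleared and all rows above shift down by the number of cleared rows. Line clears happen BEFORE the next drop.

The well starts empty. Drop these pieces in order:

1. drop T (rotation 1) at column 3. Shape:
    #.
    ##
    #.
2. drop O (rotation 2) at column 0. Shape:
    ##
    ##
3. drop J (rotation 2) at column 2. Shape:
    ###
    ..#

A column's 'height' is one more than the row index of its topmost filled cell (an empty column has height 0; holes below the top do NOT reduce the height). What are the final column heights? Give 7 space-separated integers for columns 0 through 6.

Answer: 2 2 4 4 4 0 0

Derivation:
Drop 1: T rot1 at col 3 lands with bottom-row=0; cleared 0 line(s) (total 0); column heights now [0 0 0 3 2 0 0], max=3
Drop 2: O rot2 at col 0 lands with bottom-row=0; cleared 0 line(s) (total 0); column heights now [2 2 0 3 2 0 0], max=3
Drop 3: J rot2 at col 2 lands with bottom-row=2; cleared 0 line(s) (total 0); column heights now [2 2 4 4 4 0 0], max=4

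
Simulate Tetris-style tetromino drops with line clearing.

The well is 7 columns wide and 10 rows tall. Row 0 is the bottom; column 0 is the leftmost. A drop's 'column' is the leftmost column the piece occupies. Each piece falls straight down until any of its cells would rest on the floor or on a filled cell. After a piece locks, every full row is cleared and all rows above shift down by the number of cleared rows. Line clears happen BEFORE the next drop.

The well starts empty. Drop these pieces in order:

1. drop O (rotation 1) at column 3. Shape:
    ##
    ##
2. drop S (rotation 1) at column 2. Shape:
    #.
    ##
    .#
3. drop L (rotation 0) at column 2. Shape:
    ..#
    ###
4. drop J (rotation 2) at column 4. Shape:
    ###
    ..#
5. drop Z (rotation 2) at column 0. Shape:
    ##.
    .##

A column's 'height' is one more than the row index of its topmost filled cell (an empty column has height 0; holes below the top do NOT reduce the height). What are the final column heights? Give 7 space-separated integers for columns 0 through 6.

Answer: 8 8 7 6 8 8 8

Derivation:
Drop 1: O rot1 at col 3 lands with bottom-row=0; cleared 0 line(s) (total 0); column heights now [0 0 0 2 2 0 0], max=2
Drop 2: S rot1 at col 2 lands with bottom-row=2; cleared 0 line(s) (total 0); column heights now [0 0 5 4 2 0 0], max=5
Drop 3: L rot0 at col 2 lands with bottom-row=5; cleared 0 line(s) (total 0); column heights now [0 0 6 6 7 0 0], max=7
Drop 4: J rot2 at col 4 lands with bottom-row=6; cleared 0 line(s) (total 0); column heights now [0 0 6 6 8 8 8], max=8
Drop 5: Z rot2 at col 0 lands with bottom-row=6; cleared 0 line(s) (total 0); column heights now [8 8 7 6 8 8 8], max=8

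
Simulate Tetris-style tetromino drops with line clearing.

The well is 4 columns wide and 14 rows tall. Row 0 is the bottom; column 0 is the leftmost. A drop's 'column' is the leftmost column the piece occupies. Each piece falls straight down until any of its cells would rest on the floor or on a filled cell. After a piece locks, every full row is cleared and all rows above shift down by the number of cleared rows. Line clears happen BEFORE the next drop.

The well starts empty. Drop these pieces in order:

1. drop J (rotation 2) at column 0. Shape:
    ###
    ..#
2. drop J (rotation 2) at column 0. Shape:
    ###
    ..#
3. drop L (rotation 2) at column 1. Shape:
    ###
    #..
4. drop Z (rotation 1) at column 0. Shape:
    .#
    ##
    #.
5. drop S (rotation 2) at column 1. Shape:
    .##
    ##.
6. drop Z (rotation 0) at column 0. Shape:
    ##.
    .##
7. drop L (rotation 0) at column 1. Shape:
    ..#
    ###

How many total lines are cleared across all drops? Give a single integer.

Answer: 1

Derivation:
Drop 1: J rot2 at col 0 lands with bottom-row=0; cleared 0 line(s) (total 0); column heights now [2 2 2 0], max=2
Drop 2: J rot2 at col 0 lands with bottom-row=2; cleared 0 line(s) (total 0); column heights now [4 4 4 0], max=4
Drop 3: L rot2 at col 1 lands with bottom-row=4; cleared 0 line(s) (total 0); column heights now [4 6 6 6], max=6
Drop 4: Z rot1 at col 0 lands with bottom-row=5; cleared 1 line(s) (total 1); column heights now [6 7 4 0], max=7
Drop 5: S rot2 at col 1 lands with bottom-row=7; cleared 0 line(s) (total 1); column heights now [6 8 9 9], max=9
Drop 6: Z rot0 at col 0 lands with bottom-row=9; cleared 0 line(s) (total 1); column heights now [11 11 10 9], max=11
Drop 7: L rot0 at col 1 lands with bottom-row=11; cleared 0 line(s) (total 1); column heights now [11 12 12 13], max=13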